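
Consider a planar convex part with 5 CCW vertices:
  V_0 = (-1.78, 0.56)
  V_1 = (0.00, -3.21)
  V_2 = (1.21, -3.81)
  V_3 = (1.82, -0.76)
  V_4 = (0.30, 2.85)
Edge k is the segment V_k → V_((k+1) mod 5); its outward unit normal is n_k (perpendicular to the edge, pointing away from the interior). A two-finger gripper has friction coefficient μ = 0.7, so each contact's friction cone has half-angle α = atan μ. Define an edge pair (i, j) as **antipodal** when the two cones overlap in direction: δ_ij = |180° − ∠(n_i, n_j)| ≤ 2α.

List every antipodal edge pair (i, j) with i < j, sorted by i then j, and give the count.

α = atan 0.7 = 34.99°;  2α = 69.98°
n_0 = (-0.9043, -0.4270)
n_1 = (-0.4442, -0.8959)
n_2 = (+0.9806, -0.1961)
n_3 = (+0.9216, +0.3881)
n_4 = (-0.7402, +0.6724)
  (0,1): δ = 141.65°  ·
  (0,2): δ = 36.58°  ✓
  (0,3): δ = 2.44°  ✓
  (0,4): δ = 112.48°  ·
  (1,2): δ = 74.93°  ·
  (1,3): δ = 40.79°  ✓
  (1,4): δ = 74.13°  ·
  (2,3): δ = 145.86°  ·
  (2,4): δ = 30.94°  ✓
  (3,4): δ = 65.08°  ✓
antipodal pairs: 5

count = 5; pairs: (0,2), (0,3), (1,3), (2,4), (3,4)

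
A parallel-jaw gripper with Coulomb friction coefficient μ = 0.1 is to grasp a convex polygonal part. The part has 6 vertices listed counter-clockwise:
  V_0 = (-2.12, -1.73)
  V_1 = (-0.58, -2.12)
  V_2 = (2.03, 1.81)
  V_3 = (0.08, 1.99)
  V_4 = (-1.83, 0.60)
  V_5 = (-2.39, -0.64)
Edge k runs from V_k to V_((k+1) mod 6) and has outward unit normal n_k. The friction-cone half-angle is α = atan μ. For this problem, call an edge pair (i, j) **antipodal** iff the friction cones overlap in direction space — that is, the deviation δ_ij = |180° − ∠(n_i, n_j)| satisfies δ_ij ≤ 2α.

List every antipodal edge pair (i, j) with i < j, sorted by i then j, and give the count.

α = atan 0.1 = 5.71°;  2α = 11.42°
n_0 = (-0.2455, -0.9694)
n_1 = (+0.8330, -0.5532)
n_2 = (+0.0919, +0.9958)
n_3 = (-0.5884, +0.8086)
n_4 = (-0.9114, +0.4116)
n_5 = (-0.9707, -0.2404)
  (0,1): δ = 109.38°  ·
  (0,2): δ = 8.94°  ✓
  (0,3): δ = 50.26°  ·
  (0,4): δ = 79.91°  ·
  (0,5): δ = 118.12°  ·
  (1,2): δ = 61.68°  ·
  (1,3): δ = 20.37°  ·
  (1,4): δ = 9.28°  ✓
  (1,5): δ = 47.50°  ·
  (2,3): δ = 138.68°  ·
  (2,4): δ = 109.03°  ·
  (2,5): δ = 70.81°  ·
  (3,4): δ = 150.35°  ·
  (3,5): δ = 112.13°  ·
  (4,5): δ = 141.78°  ·
antipodal pairs: 2

count = 2; pairs: (0,2), (1,4)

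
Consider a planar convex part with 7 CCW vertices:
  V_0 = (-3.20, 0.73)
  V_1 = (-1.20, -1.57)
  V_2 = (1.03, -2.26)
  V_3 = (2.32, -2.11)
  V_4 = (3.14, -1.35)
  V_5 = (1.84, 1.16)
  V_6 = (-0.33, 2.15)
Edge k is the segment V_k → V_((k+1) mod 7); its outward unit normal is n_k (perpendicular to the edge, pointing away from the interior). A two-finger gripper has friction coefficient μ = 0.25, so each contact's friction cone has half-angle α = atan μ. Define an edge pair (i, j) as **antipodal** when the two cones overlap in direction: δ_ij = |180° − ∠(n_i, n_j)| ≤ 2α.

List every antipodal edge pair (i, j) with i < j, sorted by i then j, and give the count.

α = atan 0.25 = 14.04°;  2α = 28.07°
n_0 = (-0.7546, -0.6562)
n_1 = (-0.2956, -0.9553)
n_2 = (+0.1155, -0.9933)
n_3 = (+0.6798, -0.7334)
n_4 = (+0.8880, +0.4599)
n_5 = (+0.4151, +0.9098)
n_6 = (-0.4435, +0.8963)
  (0,1): δ = 148.20°  ·
  (0,2): δ = 124.38°  ·
  (0,3): δ = 88.18°  ·
  (0,4): δ = 13.63°  ✓
  (0,5): δ = 24.47°  ✓
  (0,6): δ = 75.32°  ·
  (1,2): δ = 156.17°  ·
  (1,3): δ = 119.98°  ·
  (1,4): δ = 45.43°  ·
  (1,5): δ = 7.33°  ✓
  (1,6): δ = 43.52°  ·
  (2,3): δ = 143.81°  ·
  (2,4): δ = 69.25°  ·
  (2,5): δ = 31.16°  ·
  (2,6): δ = 19.69°  ✓
  (3,4): δ = 105.44°  ·
  (3,5): δ = 67.35°  ·
  (3,6): δ = 16.50°  ✓
  (4,5): δ = 141.90°  ·
  (4,6): δ = 91.06°  ·
  (5,6): δ = 129.15°  ·
antipodal pairs: 5

count = 5; pairs: (0,4), (0,5), (1,5), (2,6), (3,6)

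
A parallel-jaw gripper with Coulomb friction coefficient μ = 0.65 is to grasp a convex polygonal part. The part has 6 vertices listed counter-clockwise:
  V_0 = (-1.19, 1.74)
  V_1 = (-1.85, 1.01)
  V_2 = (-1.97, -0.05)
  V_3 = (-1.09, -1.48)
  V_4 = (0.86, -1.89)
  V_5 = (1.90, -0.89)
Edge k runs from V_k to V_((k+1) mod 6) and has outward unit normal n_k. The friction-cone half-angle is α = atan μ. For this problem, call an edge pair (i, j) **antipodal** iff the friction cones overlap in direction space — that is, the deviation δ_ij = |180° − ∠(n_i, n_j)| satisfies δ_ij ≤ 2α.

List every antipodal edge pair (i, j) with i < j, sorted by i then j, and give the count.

count = 6; pairs: (0,3), (0,4), (1,4), (1,5), (2,5), (3,5)

α = atan 0.65 = 33.02°;  2α = 66.05°
n_0 = (-0.7418, +0.6706)
n_1 = (-0.9937, +0.1125)
n_2 = (-0.8517, -0.5241)
n_3 = (-0.2058, -0.9786)
n_4 = (+0.6931, -0.7208)
n_5 = (+0.6481, +0.7615)
  (0,1): δ = 144.34°  ·
  (0,2): δ = 106.28°  ·
  (0,3): δ = 59.76°  ✓
  (0,4): δ = 4.01°  ✓
  (0,5): δ = 91.71°  ·
  (1,2): δ = 141.93°  ·
  (1,3): δ = 95.42°  ·
  (1,4): δ = 39.66°  ✓
  (1,5): δ = 56.06°  ✓
  (2,3): δ = 133.48°  ·
  (2,4): δ = 77.73°  ·
  (2,5): δ = 17.99°  ✓
  (3,4): δ = 124.25°  ·
  (3,5): δ = 28.53°  ✓
  (4,5): δ = 84.28°  ·
antipodal pairs: 6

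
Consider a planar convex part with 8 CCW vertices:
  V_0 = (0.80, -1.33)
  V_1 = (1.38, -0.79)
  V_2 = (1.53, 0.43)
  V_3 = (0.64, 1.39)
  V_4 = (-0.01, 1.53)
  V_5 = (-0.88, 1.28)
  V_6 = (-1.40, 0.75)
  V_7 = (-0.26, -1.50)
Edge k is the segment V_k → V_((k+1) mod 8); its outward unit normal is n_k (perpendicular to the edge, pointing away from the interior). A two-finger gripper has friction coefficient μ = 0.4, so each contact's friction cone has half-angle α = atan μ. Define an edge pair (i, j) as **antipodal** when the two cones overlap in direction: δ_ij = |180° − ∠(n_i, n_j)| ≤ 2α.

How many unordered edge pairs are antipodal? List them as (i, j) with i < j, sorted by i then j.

count = 8; pairs: (0,4), (0,5), (1,5), (1,6), (2,6), (3,7), (4,7), (5,7)

α = atan 0.4 = 21.80°;  2α = 43.60°
n_0 = (+0.6814, -0.7319)
n_1 = (+0.9925, -0.1220)
n_2 = (+0.7333, +0.6799)
n_3 = (+0.2106, +0.9776)
n_4 = (-0.2762, +0.9611)
n_5 = (-0.7138, +0.7003)
n_6 = (-0.8920, -0.4520)
n_7 = (+0.1584, -0.9874)
  (0,1): δ = 139.96°  ·
  (0,2): δ = 90.12°  ·
  (0,3): δ = 55.11°  ·
  (0,4): δ = 26.92°  ✓
  (0,5): δ = 2.59°  ✓
  (0,6): δ = 73.92°  ·
  (0,7): δ = 146.16°  ·
  (1,2): δ = 130.16°  ·
  (1,3): δ = 95.15°  ·
  (1,4): δ = 66.96°  ·
  (1,5): δ = 37.44°  ✓
  (1,6): δ = 33.88°  ✓
  (1,7): δ = 106.12°  ·
  (2,3): δ = 144.99°  ·
  (2,4): δ = 116.80°  ·
  (2,5): δ = 87.29°  ·
  (2,6): δ = 15.96°  ✓
  (2,7): δ = 56.28°  ·
  (3,4): δ = 151.81°  ·
  (3,5): δ = 122.30°  ·
  (3,6): δ = 50.98°  ·
  (3,7): δ = 21.27°  ✓
  (4,5): δ = 150.49°  ·
  (4,6): δ = 79.16°  ·
  (4,7): δ = 6.92°  ✓
  (5,6): δ = 108.68°  ·
  (5,7): δ = 36.43°  ✓
  (6,7): δ = 107.76°  ·
antipodal pairs: 8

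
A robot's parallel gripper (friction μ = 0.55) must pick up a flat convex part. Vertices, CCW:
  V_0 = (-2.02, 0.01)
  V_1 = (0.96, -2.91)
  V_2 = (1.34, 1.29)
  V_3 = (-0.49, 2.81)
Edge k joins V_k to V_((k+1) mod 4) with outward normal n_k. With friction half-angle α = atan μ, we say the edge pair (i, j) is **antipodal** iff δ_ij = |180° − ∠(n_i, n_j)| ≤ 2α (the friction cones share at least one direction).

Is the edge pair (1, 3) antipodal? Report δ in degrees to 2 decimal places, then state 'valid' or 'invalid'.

δ = 23.48°, valid

α = atan 0.55 = 28.81°;  2α = 57.62°
edge 1: e_1 = (+0.38, +4.20);  n_1 = (+0.9959, -0.0901)
edge 3: e_3 = (-1.53, -2.80);  n_3 = (-0.8775, +0.4795)
∠(n_1, n_3) = 156.52°
δ = |180° − 156.52°| = 23.48°
23.48° ≤ 2α = 57.62°  →  valid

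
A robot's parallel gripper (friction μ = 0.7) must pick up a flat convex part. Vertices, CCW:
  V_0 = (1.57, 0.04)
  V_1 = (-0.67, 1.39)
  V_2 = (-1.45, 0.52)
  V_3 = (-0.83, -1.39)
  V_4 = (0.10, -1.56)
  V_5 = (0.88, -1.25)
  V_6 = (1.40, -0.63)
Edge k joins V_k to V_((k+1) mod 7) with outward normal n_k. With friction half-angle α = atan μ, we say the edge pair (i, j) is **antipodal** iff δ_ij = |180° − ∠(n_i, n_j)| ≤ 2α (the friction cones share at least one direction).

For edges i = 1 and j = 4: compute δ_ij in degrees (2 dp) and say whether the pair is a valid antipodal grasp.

α = atan 0.7 = 34.99°;  2α = 69.98°
edge 1: e_1 = (-0.78, -0.87);  n_1 = (-0.7446, +0.6675)
edge 4: e_4 = (+0.78, +0.31);  n_4 = (+0.3693, -0.9293)
∠(n_1, n_4) = 153.55°
δ = |180° − 153.55°| = 26.45°
26.45° ≤ 2α = 69.98°  →  valid

δ = 26.45°, valid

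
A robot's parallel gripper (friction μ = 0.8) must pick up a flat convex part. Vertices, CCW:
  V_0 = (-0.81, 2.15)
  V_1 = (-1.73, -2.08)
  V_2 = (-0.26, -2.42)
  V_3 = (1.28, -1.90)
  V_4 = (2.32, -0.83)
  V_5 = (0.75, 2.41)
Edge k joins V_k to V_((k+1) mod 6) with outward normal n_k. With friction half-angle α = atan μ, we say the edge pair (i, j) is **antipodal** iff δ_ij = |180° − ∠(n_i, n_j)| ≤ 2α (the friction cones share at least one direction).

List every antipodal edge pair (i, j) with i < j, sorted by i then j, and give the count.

α = atan 0.8 = 38.66°;  2α = 77.32°
n_0 = (-0.9772, +0.2125)
n_1 = (-0.2253, -0.9743)
n_2 = (+0.3199, -0.9474)
n_3 = (+0.7171, -0.6970)
n_4 = (+0.8999, +0.4361)
n_5 = (-0.1644, +0.9864)
  (0,1): δ = 90.75°  ·
  (0,2): δ = 59.07°  ✓
  (0,3): δ = 31.92°  ✓
  (0,4): δ = 38.12°  ✓
  (0,5): δ = 111.73°  ·
  (1,2): δ = 148.32°  ·
  (1,3): δ = 121.16°  ·
  (1,4): δ = 51.12°  ✓
  (1,5): δ = 22.49°  ✓
  (2,3): δ = 152.84°  ·
  (2,4): δ = 82.80°  ·
  (2,5): δ = 9.20°  ✓
  (3,4): δ = 109.96°  ·
  (3,5): δ = 36.35°  ✓
  (4,5): δ = 106.39°  ·
antipodal pairs: 7

count = 7; pairs: (0,2), (0,3), (0,4), (1,4), (1,5), (2,5), (3,5)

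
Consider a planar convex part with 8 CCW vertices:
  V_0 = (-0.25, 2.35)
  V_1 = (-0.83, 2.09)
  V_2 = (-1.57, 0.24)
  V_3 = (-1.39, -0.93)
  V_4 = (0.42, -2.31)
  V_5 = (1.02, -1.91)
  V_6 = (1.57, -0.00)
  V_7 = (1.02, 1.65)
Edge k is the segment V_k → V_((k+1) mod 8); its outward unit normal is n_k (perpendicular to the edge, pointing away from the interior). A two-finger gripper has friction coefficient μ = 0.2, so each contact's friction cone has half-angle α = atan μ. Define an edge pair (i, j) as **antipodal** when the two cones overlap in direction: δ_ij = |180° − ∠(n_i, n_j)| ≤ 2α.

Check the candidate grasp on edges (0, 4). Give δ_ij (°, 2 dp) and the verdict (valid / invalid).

δ = 9.54°, valid

α = atan 0.2 = 11.31°;  2α = 22.62°
edge 0: e_0 = (-0.58, -0.26);  n_0 = (-0.4091, +0.9125)
edge 4: e_4 = (+0.60, +0.40);  n_4 = (+0.5547, -0.8321)
∠(n_0, n_4) = 170.46°
δ = |180° − 170.46°| = 9.54°
9.54° ≤ 2α = 22.62°  →  valid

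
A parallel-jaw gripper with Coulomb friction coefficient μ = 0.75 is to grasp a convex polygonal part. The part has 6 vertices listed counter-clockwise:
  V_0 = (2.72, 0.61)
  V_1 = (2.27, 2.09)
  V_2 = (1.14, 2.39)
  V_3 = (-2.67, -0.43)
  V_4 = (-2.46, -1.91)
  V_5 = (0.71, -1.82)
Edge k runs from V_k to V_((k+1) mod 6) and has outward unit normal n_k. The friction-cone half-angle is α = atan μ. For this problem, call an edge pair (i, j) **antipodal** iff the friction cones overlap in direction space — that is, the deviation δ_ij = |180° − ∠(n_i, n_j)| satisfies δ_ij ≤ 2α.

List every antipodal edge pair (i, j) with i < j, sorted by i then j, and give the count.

count = 8; pairs: (0,2), (0,3), (1,3), (1,4), (1,5), (2,4), (2,5), (3,5)

α = atan 0.75 = 36.87°;  2α = 73.74°
n_0 = (+0.9568, +0.2909)
n_1 = (+0.2566, +0.9665)
n_2 = (-0.5949, +0.8038)
n_3 = (-0.9901, -0.1405)
n_4 = (+0.0284, -0.9996)
n_5 = (+0.7706, -0.6374)
  (0,1): δ = 121.78°  ·
  (0,2): δ = 70.40°  ✓
  (0,3): δ = 8.84°  ✓
  (0,4): δ = 74.71°  ·
  (0,5): δ = 123.49°  ·
  (1,2): δ = 128.62°  ·
  (1,3): δ = 67.06°  ✓
  (1,4): δ = 16.49°  ✓
  (1,5): δ = 65.27°  ✓
  (2,3): δ = 118.43°  ·
  (2,4): δ = 34.88°  ✓
  (2,5): δ = 13.90°  ✓
  (3,4): δ = 96.45°  ·
  (3,5): δ = 47.67°  ✓
  (4,5): δ = 131.22°  ·
antipodal pairs: 8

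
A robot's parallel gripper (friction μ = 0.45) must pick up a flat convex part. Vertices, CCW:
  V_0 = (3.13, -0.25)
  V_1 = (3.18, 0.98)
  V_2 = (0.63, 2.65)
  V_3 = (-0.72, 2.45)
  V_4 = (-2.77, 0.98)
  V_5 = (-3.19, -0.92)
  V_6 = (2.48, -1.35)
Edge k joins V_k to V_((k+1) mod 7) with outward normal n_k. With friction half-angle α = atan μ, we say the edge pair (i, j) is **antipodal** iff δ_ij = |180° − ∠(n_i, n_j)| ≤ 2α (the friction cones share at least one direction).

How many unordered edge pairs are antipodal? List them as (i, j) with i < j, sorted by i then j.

count = 6; pairs: (0,4), (1,5), (2,5), (3,5), (3,6), (4,6)

α = atan 0.45 = 24.23°;  2α = 48.46°
n_0 = (+0.9992, -0.0406)
n_1 = (+0.5479, +0.8366)
n_2 = (-0.1465, +0.9892)
n_3 = (-0.5827, +0.8127)
n_4 = (-0.9764, +0.2158)
n_5 = (-0.0756, -0.9971)
n_6 = (+0.8609, -0.5087)
  (0,1): δ = 120.89°  ·
  (0,2): δ = 79.25°  ·
  (0,3): δ = 52.03°  ·
  (0,4): δ = 10.14°  ✓
  (0,5): δ = 87.99°  ·
  (0,6): δ = 151.75°  ·
  (1,2): δ = 138.35°  ·
  (1,3): δ = 111.14°  ·
  (1,4): δ = 69.24°  ·
  (1,5): δ = 28.88°  ✓
  (1,6): δ = 92.64°  ·
  (2,3): δ = 152.78°  ·
  (2,4): δ = 110.89°  ·
  (2,5): δ = 12.76°  ✓
  (2,6): δ = 50.99°  ·
  (3,4): δ = 138.11°  ·
  (3,5): δ = 39.98°  ✓
  (3,6): δ = 23.78°  ✓
  (4,5): δ = 81.87°  ·
  (4,6): δ = 18.11°  ✓
  (5,6): δ = 116.24°  ·
antipodal pairs: 6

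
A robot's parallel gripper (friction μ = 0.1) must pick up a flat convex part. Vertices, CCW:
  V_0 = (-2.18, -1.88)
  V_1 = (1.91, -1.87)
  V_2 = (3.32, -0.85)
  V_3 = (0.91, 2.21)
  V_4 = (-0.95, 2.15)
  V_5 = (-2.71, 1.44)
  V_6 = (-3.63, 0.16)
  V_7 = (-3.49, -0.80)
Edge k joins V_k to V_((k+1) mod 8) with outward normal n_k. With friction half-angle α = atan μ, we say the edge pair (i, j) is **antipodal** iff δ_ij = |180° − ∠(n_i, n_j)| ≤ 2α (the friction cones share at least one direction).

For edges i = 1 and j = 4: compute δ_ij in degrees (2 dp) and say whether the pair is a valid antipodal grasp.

δ = 13.91°, invalid

α = atan 0.1 = 5.71°;  2α = 11.42°
edge 1: e_1 = (+1.41, +1.02);  n_1 = (+0.5861, -0.8102)
edge 4: e_4 = (-1.76, -0.71);  n_4 = (-0.3741, +0.9274)
∠(n_1, n_4) = 166.09°
δ = |180° − 166.09°| = 13.91°
13.91° > 2α = 11.42°  →  invalid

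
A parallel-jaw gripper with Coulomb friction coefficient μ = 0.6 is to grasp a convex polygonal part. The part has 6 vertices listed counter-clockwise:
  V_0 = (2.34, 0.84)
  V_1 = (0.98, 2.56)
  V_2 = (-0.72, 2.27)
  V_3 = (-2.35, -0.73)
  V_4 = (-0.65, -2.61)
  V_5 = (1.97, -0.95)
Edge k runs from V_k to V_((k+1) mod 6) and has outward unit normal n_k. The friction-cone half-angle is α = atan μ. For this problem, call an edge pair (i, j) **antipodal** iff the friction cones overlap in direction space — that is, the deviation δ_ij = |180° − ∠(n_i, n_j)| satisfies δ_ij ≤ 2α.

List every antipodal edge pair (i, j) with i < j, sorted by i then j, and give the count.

α = atan 0.6 = 30.96°;  2α = 61.93°
n_0 = (+0.7844, +0.6202)
n_1 = (-0.1682, +0.9858)
n_2 = (-0.8787, +0.4774)
n_3 = (-0.7417, -0.6707)
n_4 = (+0.5352, -0.8447)
n_5 = (+0.9793, -0.2024)
  (0,1): δ = 118.65°  ·
  (0,2): δ = 66.85°  ·
  (0,3): δ = 3.79°  ✓
  (0,4): δ = 84.02°  ·
  (0,5): δ = 129.99°  ·
  (1,2): δ = 128.20°  ·
  (1,3): δ = 57.56°  ✓
  (1,4): δ = 22.68°  ✓
  (1,5): δ = 68.64°  ·
  (2,3): δ = 109.36°  ·
  (2,4): δ = 29.13°  ✓
  (2,5): δ = 16.84°  ✓
  (3,4): δ = 99.76°  ·
  (3,5): δ = 53.80°  ✓
  (4,5): δ = 134.04°  ·
antipodal pairs: 6

count = 6; pairs: (0,3), (1,3), (1,4), (2,4), (2,5), (3,5)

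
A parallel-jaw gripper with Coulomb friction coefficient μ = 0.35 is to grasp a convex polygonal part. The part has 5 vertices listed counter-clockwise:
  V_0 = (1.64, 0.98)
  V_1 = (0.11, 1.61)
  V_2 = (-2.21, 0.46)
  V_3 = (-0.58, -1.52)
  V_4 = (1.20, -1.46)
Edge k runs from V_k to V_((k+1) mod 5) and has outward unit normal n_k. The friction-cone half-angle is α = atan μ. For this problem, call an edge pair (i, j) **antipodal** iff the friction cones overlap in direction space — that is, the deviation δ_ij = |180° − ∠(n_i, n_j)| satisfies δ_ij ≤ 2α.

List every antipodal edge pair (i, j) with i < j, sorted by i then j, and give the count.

count = 3; pairs: (0,2), (0,3), (1,3)

α = atan 0.35 = 19.29°;  2α = 38.58°
n_0 = (+0.3807, +0.9247)
n_1 = (-0.4441, +0.8960)
n_2 = (-0.7720, -0.6356)
n_3 = (+0.0337, -0.9994)
n_4 = (+0.9841, -0.1775)
  (0,1): δ = 131.25°  ·
  (0,2): δ = 28.16°  ✓
  (0,3): δ = 24.31°  ✓
  (0,4): δ = 102.16°  ·
  (1,2): δ = 76.90°  ·
  (1,3): δ = 24.44°  ✓
  (1,4): δ = 53.41°  ·
  (2,3): δ = 127.53°  ·
  (2,4): δ = 49.68°  ·
  (3,4): δ = 102.15°  ·
antipodal pairs: 3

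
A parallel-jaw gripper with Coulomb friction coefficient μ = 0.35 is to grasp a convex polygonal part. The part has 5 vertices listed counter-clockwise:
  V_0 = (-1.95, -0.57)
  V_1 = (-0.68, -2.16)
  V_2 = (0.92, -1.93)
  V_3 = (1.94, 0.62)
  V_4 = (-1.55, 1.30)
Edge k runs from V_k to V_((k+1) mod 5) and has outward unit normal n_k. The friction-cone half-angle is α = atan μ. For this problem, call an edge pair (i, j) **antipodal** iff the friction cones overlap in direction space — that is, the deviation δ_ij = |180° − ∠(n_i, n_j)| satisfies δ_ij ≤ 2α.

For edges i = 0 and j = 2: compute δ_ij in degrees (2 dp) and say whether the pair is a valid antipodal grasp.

δ = 60.42°, invalid

α = atan 0.35 = 19.29°;  2α = 38.58°
edge 0: e_0 = (+1.27, -1.59);  n_0 = (-0.7813, -0.6241)
edge 2: e_2 = (+1.02, +2.55);  n_2 = (+0.9285, -0.3714)
∠(n_0, n_2) = 119.58°
δ = |180° − 119.58°| = 60.42°
60.42° > 2α = 38.58°  →  invalid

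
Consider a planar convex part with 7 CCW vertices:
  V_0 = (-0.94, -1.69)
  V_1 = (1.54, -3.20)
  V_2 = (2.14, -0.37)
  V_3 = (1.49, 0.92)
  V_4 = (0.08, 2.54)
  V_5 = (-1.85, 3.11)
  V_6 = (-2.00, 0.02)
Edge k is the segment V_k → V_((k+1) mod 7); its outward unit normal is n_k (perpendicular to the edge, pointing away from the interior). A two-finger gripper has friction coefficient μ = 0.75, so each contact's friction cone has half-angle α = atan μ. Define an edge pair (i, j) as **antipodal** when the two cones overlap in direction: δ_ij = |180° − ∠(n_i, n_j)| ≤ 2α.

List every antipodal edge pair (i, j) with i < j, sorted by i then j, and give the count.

α = atan 0.75 = 36.87°;  2α = 73.74°
n_0 = (-0.5201, -0.8541)
n_1 = (+0.9783, -0.2074)
n_2 = (+0.8930, +0.4500)
n_3 = (+0.7543, +0.6565)
n_4 = (+0.2832, +0.9590)
n_5 = (-0.9988, +0.0485)
n_6 = (-0.8499, -0.5269)
  (0,1): δ = 70.63°  ✓
  (0,2): δ = 31.92°  ✓
  (0,3): δ = 17.63°  ✓
  (0,4): δ = 14.88°  ✓
  (0,5): δ = 118.56°  ·
  (0,6): δ = 153.13°  ·
  (1,2): δ = 141.29°  ·
  (1,3): δ = 126.99°  ·
  (1,4): δ = 94.48°  ·
  (1,5): δ = 9.19°  ✓
  (1,6): δ = 43.76°  ✓
  (2,3): δ = 165.71°  ·
  (2,4): δ = 133.20°  ·
  (2,5): δ = 29.52°  ✓
  (2,6): δ = 5.05°  ✓
  (3,4): δ = 147.49°  ·
  (3,5): δ = 43.81°  ✓
  (3,6): δ = 9.24°  ✓
  (4,5): δ = 76.33°  ·
  (4,6): δ = 41.75°  ✓
  (5,6): δ = 145.43°  ·
antipodal pairs: 11

count = 11; pairs: (0,1), (0,2), (0,3), (0,4), (1,5), (1,6), (2,5), (2,6), (3,5), (3,6), (4,6)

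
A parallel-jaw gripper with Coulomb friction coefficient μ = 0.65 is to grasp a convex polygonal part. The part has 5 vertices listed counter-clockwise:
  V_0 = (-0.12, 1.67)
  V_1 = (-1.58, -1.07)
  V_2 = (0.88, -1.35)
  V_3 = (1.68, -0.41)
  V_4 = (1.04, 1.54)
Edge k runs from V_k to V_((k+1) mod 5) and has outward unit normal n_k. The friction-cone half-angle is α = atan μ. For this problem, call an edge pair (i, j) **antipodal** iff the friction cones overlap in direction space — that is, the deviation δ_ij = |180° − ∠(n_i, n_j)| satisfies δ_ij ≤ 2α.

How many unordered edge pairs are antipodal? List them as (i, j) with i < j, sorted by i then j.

α = atan 0.65 = 33.02°;  2α = 66.05°
n_0 = (-0.8825, +0.4703)
n_1 = (-0.1131, -0.9936)
n_2 = (+0.7615, -0.6481)
n_3 = (+0.9501, +0.3118)
n_4 = (+0.1114, +0.9938)
  (0,1): δ = 68.44°  ·
  (0,2): δ = 12.35°  ✓
  (0,3): δ = 46.22°  ✓
  (0,4): δ = 111.66°  ·
  (1,2): δ = 123.91°  ·
  (1,3): δ = 65.34°  ✓
  (1,4): δ = 0.10°  ✓
  (2,3): δ = 121.43°  ·
  (2,4): δ = 55.99°  ✓
  (3,4): δ = 114.56°  ·
antipodal pairs: 5

count = 5; pairs: (0,2), (0,3), (1,3), (1,4), (2,4)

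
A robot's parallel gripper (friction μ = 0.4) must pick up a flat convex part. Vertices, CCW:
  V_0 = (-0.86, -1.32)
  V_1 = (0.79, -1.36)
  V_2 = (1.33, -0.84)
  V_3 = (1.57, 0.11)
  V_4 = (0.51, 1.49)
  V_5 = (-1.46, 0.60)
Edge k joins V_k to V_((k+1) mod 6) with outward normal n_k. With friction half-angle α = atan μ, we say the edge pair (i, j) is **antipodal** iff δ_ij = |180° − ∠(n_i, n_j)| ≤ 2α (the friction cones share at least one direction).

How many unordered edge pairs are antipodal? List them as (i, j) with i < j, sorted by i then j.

α = atan 0.4 = 21.80°;  2α = 43.60°
n_0 = (-0.0242, -0.9997)
n_1 = (+0.6936, -0.7203)
n_2 = (+0.9695, -0.2449)
n_3 = (+0.7931, +0.6092)
n_4 = (-0.4117, +0.9113)
n_5 = (-0.9545, -0.2983)
  (0,1): δ = 134.69°  ·
  (0,2): δ = 102.79°  ·
  (0,3): δ = 51.08°  ·
  (0,4): δ = 25.70°  ✓
  (0,5): δ = 108.74°  ·
  (1,2): δ = 148.10°  ·
  (1,3): δ = 96.39°  ·
  (1,4): δ = 19.61°  ✓
  (1,5): δ = 63.43°  ·
  (2,3): δ = 128.29°  ·
  (2,4): δ = 51.51°  ·
  (2,5): δ = 31.53°  ✓
  (3,4): δ = 103.22°  ·
  (3,5): δ = 20.17°  ✓
  (4,5): δ = 96.96°  ·
antipodal pairs: 4

count = 4; pairs: (0,4), (1,4), (2,5), (3,5)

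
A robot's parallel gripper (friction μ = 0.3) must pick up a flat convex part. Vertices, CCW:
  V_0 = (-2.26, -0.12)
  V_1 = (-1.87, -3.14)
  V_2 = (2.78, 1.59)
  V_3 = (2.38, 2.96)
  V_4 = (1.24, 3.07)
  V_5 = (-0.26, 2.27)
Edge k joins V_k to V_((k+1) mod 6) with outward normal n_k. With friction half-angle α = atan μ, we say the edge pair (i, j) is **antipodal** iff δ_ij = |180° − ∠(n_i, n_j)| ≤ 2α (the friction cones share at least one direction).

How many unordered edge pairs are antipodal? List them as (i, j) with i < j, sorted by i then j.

count = 3; pairs: (0,2), (1,4), (1,5)

α = atan 0.3 = 16.70°;  2α = 33.40°
n_0 = (-0.9918, -0.1281)
n_1 = (+0.7131, -0.7011)
n_2 = (+0.9599, +0.2803)
n_3 = (+0.0960, +0.9954)
n_4 = (-0.4706, +0.8824)
n_5 = (-0.7669, +0.6418)
  (0,1): δ = 51.87°  ·
  (0,2): δ = 8.92°  ✓
  (0,3): δ = 77.13°  ·
  (0,4): δ = 110.71°  ·
  (0,5): δ = 132.72°  ·
  (1,2): δ = 119.21°  ·
  (1,3): δ = 51.00°  ·
  (1,4): δ = 17.42°  ✓
  (1,5): δ = 4.59°  ✓
  (2,3): δ = 111.79°  ·
  (2,4): δ = 78.20°  ·
  (2,5): δ = 56.20°  ·
  (3,4): δ = 146.42°  ·
  (3,5): δ = 124.41°  ·
  (4,5): δ = 158.00°  ·
antipodal pairs: 3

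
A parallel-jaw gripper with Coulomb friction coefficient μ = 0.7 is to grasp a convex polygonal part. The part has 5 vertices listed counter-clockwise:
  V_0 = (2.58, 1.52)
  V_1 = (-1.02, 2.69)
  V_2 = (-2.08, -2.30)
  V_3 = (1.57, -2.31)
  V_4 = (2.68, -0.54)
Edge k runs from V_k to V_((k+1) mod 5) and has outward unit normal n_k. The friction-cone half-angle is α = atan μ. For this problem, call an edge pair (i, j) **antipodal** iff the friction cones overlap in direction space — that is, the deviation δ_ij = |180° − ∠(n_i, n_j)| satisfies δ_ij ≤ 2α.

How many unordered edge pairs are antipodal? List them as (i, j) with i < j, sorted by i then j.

α = atan 0.7 = 34.99°;  2α = 69.98°
n_0 = (+0.3091, +0.9510)
n_1 = (-0.9782, +0.2078)
n_2 = (-0.0027, -1.0000)
n_3 = (+0.8472, -0.5313)
n_4 = (+0.9988, +0.0485)
  (0,1): δ = 83.99°  ·
  (0,2): δ = 17.85°  ✓
  (0,3): δ = 75.91°  ·
  (0,4): δ = 110.78°  ·
  (1,2): δ = 78.16°  ·
  (1,3): δ = 20.10°  ✓
  (1,4): δ = 14.77°  ✓
  (2,3): δ = 121.94°  ·
  (2,4): δ = 87.06°  ·
  (3,4): δ = 145.13°  ·
antipodal pairs: 3

count = 3; pairs: (0,2), (1,3), (1,4)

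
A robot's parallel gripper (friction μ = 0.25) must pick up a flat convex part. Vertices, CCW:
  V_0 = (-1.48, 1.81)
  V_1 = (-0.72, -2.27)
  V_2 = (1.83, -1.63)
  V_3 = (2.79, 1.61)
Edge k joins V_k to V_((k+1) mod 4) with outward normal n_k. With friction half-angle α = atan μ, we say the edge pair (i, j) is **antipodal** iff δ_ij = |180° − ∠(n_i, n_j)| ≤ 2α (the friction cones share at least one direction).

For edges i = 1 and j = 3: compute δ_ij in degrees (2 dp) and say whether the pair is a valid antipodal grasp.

δ = 16.77°, valid

α = atan 0.25 = 14.04°;  2α = 28.07°
edge 1: e_1 = (+2.55, +0.64);  n_1 = (+0.2434, -0.9699)
edge 3: e_3 = (-4.27, +0.20);  n_3 = (+0.0468, +0.9989)
∠(n_1, n_3) = 163.23°
δ = |180° − 163.23°| = 16.77°
16.77° ≤ 2α = 28.07°  →  valid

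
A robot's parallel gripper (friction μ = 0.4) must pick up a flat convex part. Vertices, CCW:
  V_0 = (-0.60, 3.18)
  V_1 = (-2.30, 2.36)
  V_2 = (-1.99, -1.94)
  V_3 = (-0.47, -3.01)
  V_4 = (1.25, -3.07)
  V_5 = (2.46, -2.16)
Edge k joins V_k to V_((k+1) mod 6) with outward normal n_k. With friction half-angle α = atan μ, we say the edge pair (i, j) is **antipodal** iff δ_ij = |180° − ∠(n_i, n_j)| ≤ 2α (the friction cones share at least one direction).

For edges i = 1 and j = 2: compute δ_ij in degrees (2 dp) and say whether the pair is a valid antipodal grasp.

δ = 129.27°, invalid

α = atan 0.4 = 21.80°;  2α = 43.60°
edge 1: e_1 = (+0.31, -4.30);  n_1 = (-0.9974, -0.0719)
edge 2: e_2 = (+1.52, -1.07);  n_2 = (-0.5756, -0.8177)
∠(n_1, n_2) = 50.73°
δ = |180° − 50.73°| = 129.27°
129.27° > 2α = 43.60°  →  invalid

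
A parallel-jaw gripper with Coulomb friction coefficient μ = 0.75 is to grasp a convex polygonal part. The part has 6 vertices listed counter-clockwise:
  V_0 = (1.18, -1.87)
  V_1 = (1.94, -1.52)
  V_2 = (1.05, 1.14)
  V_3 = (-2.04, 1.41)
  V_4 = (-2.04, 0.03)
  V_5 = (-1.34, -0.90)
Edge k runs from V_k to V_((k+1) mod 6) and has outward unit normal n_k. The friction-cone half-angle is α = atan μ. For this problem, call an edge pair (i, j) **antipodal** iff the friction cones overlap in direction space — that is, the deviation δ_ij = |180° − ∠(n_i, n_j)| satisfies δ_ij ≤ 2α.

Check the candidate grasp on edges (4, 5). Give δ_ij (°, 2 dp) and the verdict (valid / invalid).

δ = 148.02°, invalid

α = atan 0.75 = 36.87°;  2α = 73.74°
edge 4: e_4 = (+0.70, -0.93);  n_4 = (-0.7990, -0.6014)
edge 5: e_5 = (+2.52, -0.97);  n_5 = (-0.3592, -0.9333)
∠(n_4, n_5) = 31.98°
δ = |180° − 31.98°| = 148.02°
148.02° > 2α = 73.74°  →  invalid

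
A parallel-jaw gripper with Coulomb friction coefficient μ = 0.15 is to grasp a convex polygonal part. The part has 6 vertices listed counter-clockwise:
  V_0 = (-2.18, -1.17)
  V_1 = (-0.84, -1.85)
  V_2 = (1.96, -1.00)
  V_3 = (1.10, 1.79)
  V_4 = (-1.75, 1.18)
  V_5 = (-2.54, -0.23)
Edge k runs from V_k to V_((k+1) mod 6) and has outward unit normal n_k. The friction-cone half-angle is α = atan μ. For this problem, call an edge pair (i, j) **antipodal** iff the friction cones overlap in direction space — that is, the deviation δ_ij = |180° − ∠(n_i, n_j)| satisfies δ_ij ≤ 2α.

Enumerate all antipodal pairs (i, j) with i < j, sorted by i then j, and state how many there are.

α = atan 0.15 = 8.53°;  2α = 17.06°
n_0 = (-0.4525, -0.8917)
n_1 = (+0.2905, -0.9569)
n_2 = (+0.9556, +0.2946)
n_3 = (-0.2093, +0.9779)
n_4 = (-0.8724, +0.4888)
n_5 = (-0.9339, -0.3576)
  (0,1): δ = 136.21°  ·
  (0,2): δ = 45.96°  ·
  (0,3): δ = 38.99°  ·
  (0,4): δ = 87.64°  ·
  (0,5): δ = 137.86°  ·
  (1,2): δ = 89.76°  ·
  (1,3): δ = 4.81°  ✓
  (1,4): δ = 43.85°  ·
  (1,5): δ = 94.07°  ·
  (2,3): δ = 95.05°  ·
  (2,4): δ = 46.39°  ·
  (2,5): δ = 3.82°  ✓
  (3,4): δ = 131.34°  ·
  (3,5): δ = 81.13°  ·
  (4,5): δ = 129.78°  ·
antipodal pairs: 2

count = 2; pairs: (1,3), (2,5)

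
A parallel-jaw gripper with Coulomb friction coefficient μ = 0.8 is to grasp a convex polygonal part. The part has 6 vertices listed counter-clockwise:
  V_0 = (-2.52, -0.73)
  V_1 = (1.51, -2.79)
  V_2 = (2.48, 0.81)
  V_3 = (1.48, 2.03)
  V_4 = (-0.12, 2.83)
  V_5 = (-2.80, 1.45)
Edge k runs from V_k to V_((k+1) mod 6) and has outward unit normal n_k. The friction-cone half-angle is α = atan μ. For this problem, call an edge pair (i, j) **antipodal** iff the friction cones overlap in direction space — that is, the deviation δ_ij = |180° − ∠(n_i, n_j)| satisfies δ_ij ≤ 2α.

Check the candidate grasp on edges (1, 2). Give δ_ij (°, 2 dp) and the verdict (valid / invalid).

δ = 125.58°, invalid

α = atan 0.8 = 38.66°;  2α = 77.32°
edge 1: e_1 = (+0.97, +3.60);  n_1 = (+0.9656, -0.2602)
edge 2: e_2 = (-1.00, +1.22);  n_2 = (+0.7734, +0.6339)
∠(n_1, n_2) = 54.42°
δ = |180° − 54.42°| = 125.58°
125.58° > 2α = 77.32°  →  invalid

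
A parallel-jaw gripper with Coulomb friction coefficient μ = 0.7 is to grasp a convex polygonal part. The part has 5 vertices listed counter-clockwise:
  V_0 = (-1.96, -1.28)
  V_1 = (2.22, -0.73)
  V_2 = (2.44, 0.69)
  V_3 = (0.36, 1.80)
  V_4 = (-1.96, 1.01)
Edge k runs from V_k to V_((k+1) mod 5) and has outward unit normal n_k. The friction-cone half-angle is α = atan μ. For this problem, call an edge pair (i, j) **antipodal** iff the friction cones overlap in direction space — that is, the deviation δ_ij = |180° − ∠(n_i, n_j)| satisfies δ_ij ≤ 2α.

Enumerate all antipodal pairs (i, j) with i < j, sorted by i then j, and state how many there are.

α = atan 0.7 = 34.99°;  2α = 69.98°
n_0 = (+0.1305, -0.9915)
n_1 = (+0.9882, -0.1531)
n_2 = (+0.4708, +0.8822)
n_3 = (-0.3223, +0.9466)
n_4 = (-1.0000, -0.0000)
  (0,1): δ = 106.30°  ·
  (0,2): δ = 35.58°  ✓
  (0,3): δ = 11.31°  ✓
  (0,4): δ = 82.50°  ·
  (1,2): δ = 109.28°  ·
  (1,3): δ = 62.39°  ✓
  (1,4): δ = 8.81°  ✓
  (2,3): δ = 133.11°  ·
  (2,4): δ = 61.91°  ✓
  (3,4): δ = 108.80°  ·
antipodal pairs: 5

count = 5; pairs: (0,2), (0,3), (1,3), (1,4), (2,4)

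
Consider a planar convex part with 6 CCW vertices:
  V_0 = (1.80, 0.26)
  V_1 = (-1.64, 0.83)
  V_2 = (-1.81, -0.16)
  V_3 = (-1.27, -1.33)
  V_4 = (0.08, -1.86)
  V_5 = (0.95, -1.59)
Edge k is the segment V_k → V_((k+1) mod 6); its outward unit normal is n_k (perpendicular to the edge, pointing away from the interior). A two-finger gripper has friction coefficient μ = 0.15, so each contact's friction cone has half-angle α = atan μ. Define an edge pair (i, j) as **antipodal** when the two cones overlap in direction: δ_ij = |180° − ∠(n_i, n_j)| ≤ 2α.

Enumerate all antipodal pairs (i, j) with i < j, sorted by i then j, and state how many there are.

count = 2; pairs: (0,3), (1,5)

α = atan 0.15 = 8.53°;  2α = 17.06°
n_0 = (+0.1635, +0.9865)
n_1 = (-0.9856, +0.1692)
n_2 = (-0.9080, -0.4191)
n_3 = (-0.3654, -0.9308)
n_4 = (+0.2964, -0.9551)
n_5 = (+0.9087, -0.4175)
  (0,1): δ = 90.34°  ·
  (0,2): δ = 55.82°  ·
  (0,3): δ = 12.03°  ✓
  (0,4): δ = 26.65°  ·
  (0,5): δ = 74.73°  ·
  (1,2): δ = 145.48°  ·
  (1,3): δ = 101.69°  ·
  (1,4): δ = 63.01°  ·
  (1,5): δ = 14.93°  ✓
  (2,3): δ = 136.21°  ·
  (2,4): δ = 97.53°  ·
  (2,5): δ = 49.45°  ·
  (3,4): δ = 141.32°  ·
  (3,5): δ = 93.24°  ·
  (4,5): δ = 131.92°  ·
antipodal pairs: 2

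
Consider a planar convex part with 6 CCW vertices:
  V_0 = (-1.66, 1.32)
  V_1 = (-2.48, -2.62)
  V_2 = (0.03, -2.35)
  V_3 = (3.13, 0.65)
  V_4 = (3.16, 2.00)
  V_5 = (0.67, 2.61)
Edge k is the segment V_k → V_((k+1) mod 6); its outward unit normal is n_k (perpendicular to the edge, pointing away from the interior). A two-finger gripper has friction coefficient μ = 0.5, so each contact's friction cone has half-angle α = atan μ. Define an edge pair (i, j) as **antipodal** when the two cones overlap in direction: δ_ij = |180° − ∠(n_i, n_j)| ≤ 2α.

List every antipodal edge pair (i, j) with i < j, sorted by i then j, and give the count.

α = atan 0.5 = 26.57°;  2α = 53.13°
n_0 = (-0.9790, +0.2038)
n_1 = (+0.1070, -0.9943)
n_2 = (+0.6954, -0.7186)
n_3 = (+0.9998, -0.0222)
n_4 = (+0.2379, +0.9713)
n_5 = (-0.4844, +0.8749)
  (0,1): δ = 72.10°  ·
  (0,2): δ = 34.18°  ✓
  (0,3): δ = 10.48°  ✓
  (0,4): δ = 87.99°  ·
  (0,5): δ = 130.73°  ·
  (1,2): δ = 142.08°  ·
  (1,3): δ = 97.41°  ·
  (1,4): δ = 19.90°  ✓
  (1,5): δ = 22.83°  ✓
  (2,3): δ = 135.33°  ·
  (2,4): δ = 57.83°  ·
  (2,5): δ = 15.09°  ✓
  (3,4): δ = 102.49°  ·
  (3,5): δ = 59.76°  ·
  (4,5): δ = 137.26°  ·
antipodal pairs: 5

count = 5; pairs: (0,2), (0,3), (1,4), (1,5), (2,5)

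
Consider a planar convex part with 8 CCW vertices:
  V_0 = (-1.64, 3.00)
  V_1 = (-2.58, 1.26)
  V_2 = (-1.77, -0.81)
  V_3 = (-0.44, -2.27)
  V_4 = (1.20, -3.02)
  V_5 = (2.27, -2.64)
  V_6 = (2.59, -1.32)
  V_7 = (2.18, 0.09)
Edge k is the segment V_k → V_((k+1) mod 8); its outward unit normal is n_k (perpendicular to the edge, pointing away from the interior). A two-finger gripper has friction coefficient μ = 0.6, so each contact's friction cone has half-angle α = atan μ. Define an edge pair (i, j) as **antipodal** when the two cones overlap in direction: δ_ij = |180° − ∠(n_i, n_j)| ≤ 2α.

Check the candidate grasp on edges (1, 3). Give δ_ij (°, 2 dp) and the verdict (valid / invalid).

α = atan 0.6 = 30.96°;  2α = 61.93°
edge 1: e_1 = (+0.81, -2.07);  n_1 = (-0.9312, -0.3644)
edge 3: e_3 = (+1.64, -0.75);  n_3 = (-0.4159, -0.9094)
∠(n_1, n_3) = 44.05°
δ = |180° − 44.05°| = 135.95°
135.95° > 2α = 61.93°  →  invalid

δ = 135.95°, invalid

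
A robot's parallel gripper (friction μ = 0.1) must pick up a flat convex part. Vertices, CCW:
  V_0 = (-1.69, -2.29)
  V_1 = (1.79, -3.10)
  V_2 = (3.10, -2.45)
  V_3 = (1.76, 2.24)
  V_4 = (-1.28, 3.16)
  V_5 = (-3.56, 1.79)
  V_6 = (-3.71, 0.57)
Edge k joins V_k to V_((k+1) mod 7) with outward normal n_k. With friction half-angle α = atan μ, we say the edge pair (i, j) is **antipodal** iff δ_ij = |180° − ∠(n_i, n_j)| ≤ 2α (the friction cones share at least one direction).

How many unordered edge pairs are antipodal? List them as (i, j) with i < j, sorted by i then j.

count = 2; pairs: (0,3), (1,4)

α = atan 0.1 = 5.71°;  2α = 11.42°
n_0 = (-0.2267, -0.9740)
n_1 = (+0.4445, -0.8958)
n_2 = (+0.9615, +0.2747)
n_3 = (+0.2897, +0.9571)
n_4 = (-0.5150, +0.8572)
n_5 = (-0.9925, +0.1220)
n_6 = (-0.8168, -0.5769)
  (0,1): δ = 140.51°  ·
  (0,2): δ = 60.95°  ·
  (0,3): δ = 3.73°  ✓
  (0,4): δ = 44.10°  ·
  (0,5): δ = 96.09°  ·
  (0,6): δ = 138.34°  ·
  (1,2): δ = 100.44°  ·
  (1,3): δ = 43.23°  ·
  (1,4): δ = 4.61°  ✓
  (1,5): δ = 56.60°  ·
  (1,6): δ = 98.84°  ·
  (2,3): δ = 122.78°  ·
  (2,4): δ = 74.94°  ·
  (2,5): δ = 22.95°  ·
  (2,6): δ = 19.29°  ·
  (3,4): δ = 132.16°  ·
  (3,5): δ = 80.17°  ·
  (3,6): δ = 37.93°  ·
  (4,5): δ = 128.01°  ·
  (4,6): δ = 85.77°  ·
  (5,6): δ = 137.76°  ·
antipodal pairs: 2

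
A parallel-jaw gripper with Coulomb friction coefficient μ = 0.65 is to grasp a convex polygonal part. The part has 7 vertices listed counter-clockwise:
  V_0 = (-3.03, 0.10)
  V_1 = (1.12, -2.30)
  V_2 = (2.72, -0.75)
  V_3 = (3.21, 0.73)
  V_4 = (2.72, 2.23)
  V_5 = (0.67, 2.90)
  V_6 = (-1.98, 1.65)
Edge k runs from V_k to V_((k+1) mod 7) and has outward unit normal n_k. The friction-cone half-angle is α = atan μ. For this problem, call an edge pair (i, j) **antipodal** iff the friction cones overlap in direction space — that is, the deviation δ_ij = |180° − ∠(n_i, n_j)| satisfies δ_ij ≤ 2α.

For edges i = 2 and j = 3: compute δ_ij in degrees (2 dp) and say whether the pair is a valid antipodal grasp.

α = atan 0.65 = 33.02°;  2α = 66.05°
edge 2: e_2 = (+0.49, +1.48);  n_2 = (+0.9493, -0.3143)
edge 3: e_3 = (-0.49, +1.50);  n_3 = (+0.9506, +0.3105)
∠(n_2, n_3) = 36.41°
δ = |180° − 36.41°| = 143.59°
143.59° > 2α = 66.05°  →  invalid

δ = 143.59°, invalid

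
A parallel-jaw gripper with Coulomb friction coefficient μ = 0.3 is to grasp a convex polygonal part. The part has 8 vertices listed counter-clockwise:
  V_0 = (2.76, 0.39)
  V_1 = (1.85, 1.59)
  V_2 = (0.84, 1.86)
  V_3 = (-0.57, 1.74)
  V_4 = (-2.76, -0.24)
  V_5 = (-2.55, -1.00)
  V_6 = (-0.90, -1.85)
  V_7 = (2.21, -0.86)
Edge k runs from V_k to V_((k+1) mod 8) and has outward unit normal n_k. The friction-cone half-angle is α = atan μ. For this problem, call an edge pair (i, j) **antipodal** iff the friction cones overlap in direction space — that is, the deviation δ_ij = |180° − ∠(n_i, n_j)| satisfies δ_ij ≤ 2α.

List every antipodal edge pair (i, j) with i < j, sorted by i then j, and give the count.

α = atan 0.3 = 16.70°;  2α = 33.40°
n_0 = (+0.7968, +0.6042)
n_1 = (+0.2583, +0.9661)
n_2 = (-0.0848, +0.9964)
n_3 = (-0.6706, +0.7418)
n_4 = (-0.9639, -0.2663)
n_5 = (-0.4580, -0.8890)
n_6 = (+0.3033, -0.9529)
n_7 = (+0.9153, -0.4027)
  (0,1): δ = 142.14°  ·
  (0,2): δ = 122.31°  ·
  (0,3): δ = 85.06°  ·
  (0,4): δ = 21.73°  ✓
  (0,5): δ = 25.57°  ✓
  (0,6): δ = 70.48°  ·
  (0,7): δ = 119.08°  ·
  (1,2): δ = 160.17°  ·
  (1,3): δ = 122.92°  ·
  (1,4): δ = 59.59°  ·
  (1,5): δ = 12.29°  ✓
  (1,6): δ = 32.62°  ✓
  (1,7): δ = 81.22°  ·
  (2,3): δ = 142.75°  ·
  (2,4): δ = 79.42°  ·
  (2,5): δ = 32.12°  ✓
  (2,6): δ = 12.79°  ✓
  (2,7): δ = 61.39°  ·
  (3,4): δ = 116.67°  ·
  (3,5): δ = 69.37°  ·
  (3,6): δ = 24.46°  ✓
  (3,7): δ = 24.13°  ✓
  (4,5): δ = 132.70°  ·
  (4,6): δ = 87.79°  ·
  (4,7): δ = 39.20°  ·
  (5,6): δ = 135.09°  ·
  (5,7): δ = 86.49°  ·
  (6,7): δ = 131.41°  ·
antipodal pairs: 8

count = 8; pairs: (0,4), (0,5), (1,5), (1,6), (2,5), (2,6), (3,6), (3,7)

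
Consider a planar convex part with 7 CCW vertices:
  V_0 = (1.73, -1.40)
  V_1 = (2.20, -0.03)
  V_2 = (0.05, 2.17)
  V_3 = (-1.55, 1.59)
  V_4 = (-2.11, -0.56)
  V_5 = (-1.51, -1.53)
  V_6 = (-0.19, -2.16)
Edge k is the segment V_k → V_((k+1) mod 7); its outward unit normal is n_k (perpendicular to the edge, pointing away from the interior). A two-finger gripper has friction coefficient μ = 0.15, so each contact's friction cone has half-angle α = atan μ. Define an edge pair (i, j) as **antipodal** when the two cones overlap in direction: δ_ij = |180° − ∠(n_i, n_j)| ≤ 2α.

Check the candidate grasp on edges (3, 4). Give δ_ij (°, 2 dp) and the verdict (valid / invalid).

α = atan 0.15 = 8.53°;  2α = 17.06°
edge 3: e_3 = (-0.56, -2.15);  n_3 = (-0.9677, +0.2521)
edge 4: e_4 = (+0.60, -0.97);  n_4 = (-0.8505, -0.5261)
∠(n_3, n_4) = 46.34°
δ = |180° − 46.34°| = 133.66°
133.66° > 2α = 17.06°  →  invalid

δ = 133.66°, invalid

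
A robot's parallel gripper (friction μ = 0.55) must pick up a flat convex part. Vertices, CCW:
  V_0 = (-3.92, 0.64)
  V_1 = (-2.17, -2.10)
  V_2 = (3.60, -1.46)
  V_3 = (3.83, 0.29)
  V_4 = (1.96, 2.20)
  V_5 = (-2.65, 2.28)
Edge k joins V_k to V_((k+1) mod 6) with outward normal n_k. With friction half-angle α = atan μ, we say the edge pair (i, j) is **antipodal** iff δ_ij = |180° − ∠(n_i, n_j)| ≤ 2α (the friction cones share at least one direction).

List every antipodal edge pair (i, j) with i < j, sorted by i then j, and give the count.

count = 7; pairs: (0,2), (0,3), (0,4), (1,3), (1,4), (1,5), (2,5)

α = atan 0.55 = 28.81°;  2α = 57.62°
n_0 = (-0.8428, -0.5383)
n_1 = (+0.1102, -0.9939)
n_2 = (+0.9915, -0.1303)
n_3 = (+0.7145, +0.6996)
n_4 = (+0.0174, +0.9998)
n_5 = (-0.7906, +0.6123)
  (0,1): δ = 116.24°  ·
  (0,2): δ = 40.05°  ✓
  (0,3): δ = 11.83°  ✓
  (0,4): δ = 56.44°  ✓
  (0,5): δ = 109.68°  ·
  (1,2): δ = 103.82°  ·
  (1,3): δ = 51.94°  ✓
  (1,4): δ = 7.32°  ✓
  (1,5): δ = 45.92°  ✓
  (2,3): δ = 128.12°  ·
  (2,4): δ = 83.51°  ·
  (2,5): δ = 30.27°  ✓
  (3,4): δ = 135.39°  ·
  (3,5): δ = 82.15°  ·
  (4,5): δ = 126.76°  ·
antipodal pairs: 7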